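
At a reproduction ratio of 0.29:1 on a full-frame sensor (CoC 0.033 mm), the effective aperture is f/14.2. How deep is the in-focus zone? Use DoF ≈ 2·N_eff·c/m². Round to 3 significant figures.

At magnification m, DoF ≈ 2·N_eff·c/m² = 2 × 14.2 × 0.033 / 0.29² = 0.9372 / 0.0841 ≈ 11.1 mm.

11.1 mm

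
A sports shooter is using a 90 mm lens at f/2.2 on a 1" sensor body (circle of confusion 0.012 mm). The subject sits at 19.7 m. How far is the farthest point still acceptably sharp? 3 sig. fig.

21.0 m

Hyperfocal distance H = f²/(N·c) + f = 90²/(2.2 × 0.012) + 90 = 8100/0.0264 + 90 ≈ 306908.2 mm ≈ 306.9 m.
Far limit Df = s·(H − f)/(H − s) = 19700 × (306908.2 − 90) / (306908.2 − 19700) = 19700 × 306818.2 / 287208.2 ≈ 21045 mm ≈ 21.0 m.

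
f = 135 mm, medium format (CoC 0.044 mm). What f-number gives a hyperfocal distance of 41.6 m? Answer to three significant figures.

f/9.99

Rearrange H = f²/(N·c) + f for N: N = f² / ((H − f)·c).
N = 135² / ((41600 − 135) × 0.044) = 18225 / 1824 ≈ 9.99.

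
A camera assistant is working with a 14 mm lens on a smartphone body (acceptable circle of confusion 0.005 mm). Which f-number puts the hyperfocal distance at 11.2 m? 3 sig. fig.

Rearrange H = f²/(N·c) + f for N: N = f² / ((H − f)·c).
N = 14² / ((11200 − 14) × 0.005) = 196 / 55.93 ≈ 3.50.

f/3.50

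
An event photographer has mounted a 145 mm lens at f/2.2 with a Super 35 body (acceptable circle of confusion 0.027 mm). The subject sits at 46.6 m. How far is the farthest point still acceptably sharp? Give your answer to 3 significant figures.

Hyperfocal distance H = f²/(N·c) + f = 145²/(2.2 × 0.027) + 145 = 21025/0.0594 + 145 ≈ 354101.2 mm ≈ 354.1 m.
Far limit Df = s·(H − f)/(H − s) = 46600 × (354101.2 − 145) / (354101.2 − 46600) = 46600 × 353956.2 / 307501.2 ≈ 53640 mm ≈ 53.6 m.

53.6 m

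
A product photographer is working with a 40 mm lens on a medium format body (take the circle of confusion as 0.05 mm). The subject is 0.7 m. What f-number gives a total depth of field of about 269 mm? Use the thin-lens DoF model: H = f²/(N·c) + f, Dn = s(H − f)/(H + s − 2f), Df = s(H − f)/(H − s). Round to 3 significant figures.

Write h = H − f = f²/(N·c). The thin-lens limits are Dn = s·h/(h + (s−f)) and Df = s·h/(h − (s−f)), so DoF = Df − Dn = 2·s·(s−f)·h / (h² − (s−f)²).
That is a quadratic in h: DoF·h² − 2·s·(s−f)·h − DoF·(s−f)² = 0 ⇒ h = (s−f)·(s + √(s² + DoF²)) / DoF = 660 × (700 + √(700² + 269²)) / 269 = 660 × (700 + 749.907) / 269 ≈ 3557.4 mm.
Then N = f²/(c·h) = 40² / (0.05 × 3557.4) = 1600 / 177.87 ≈ 9.

f/9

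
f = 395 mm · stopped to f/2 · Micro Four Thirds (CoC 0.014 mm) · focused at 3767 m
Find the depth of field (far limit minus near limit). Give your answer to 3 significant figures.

Hyperfocal distance H = f²/(N·c) + f = 395²/(2 × 0.014) + 395 = 156025/0.028 + 395 ≈ 5572716.4 mm ≈ 5573 m.
Near limit Dn = s·(H − f)/(H + s − 2f) = 3767000 × (5572716.4 − 395) / (5572716.4 + 3767000 − 2 × 395) = 3767000 × 5572321.4 / 9338926.4 ≈ 2247682 mm.
Far limit Df = s·(H − f)/(H − s) = 3767000 × (5572716.4 − 395) / (5572716.4 − 3767000) = 3767000 × 5572321.4 / 1805716.4 ≈ 11624713 mm.
Depth of field = Df − Dn = 11624713 − 2247682 ≈ 9377031 mm ≈ 9380 m.

9380 m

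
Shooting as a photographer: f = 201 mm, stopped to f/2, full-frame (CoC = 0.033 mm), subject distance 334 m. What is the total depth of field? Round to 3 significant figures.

Hyperfocal distance H = f²/(N·c) + f = 201²/(2 × 0.033) + 201 = 40401/0.066 + 201 ≈ 612337.4 mm ≈ 612.3 m.
Near limit Dn = s·(H − f)/(H + s − 2f) = 334000 × (612337.4 − 201) / (612337.4 + 334000 − 2 × 201) = 334000 × 612136.4 / 945935.4 ≈ 216139 mm.
Far limit Df = s·(H − f)/(H − s) = 334000 × (612337.4 − 201) / (612337.4 − 334000) = 334000 × 612136.4 / 278337.4 ≈ 734553 mm.
Depth of field = Df − Dn = 734553 − 216139 ≈ 518414 mm ≈ 518 m.

518 m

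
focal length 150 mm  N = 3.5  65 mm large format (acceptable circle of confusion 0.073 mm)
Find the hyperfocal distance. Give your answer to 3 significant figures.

Hyperfocal distance H = f²/(N·c) + f = 150²/(3.5 × 0.073) + 150 = 22500/0.2555 + 150 ≈ 88212.6 mm ≈ 88.2 m.

88.2 m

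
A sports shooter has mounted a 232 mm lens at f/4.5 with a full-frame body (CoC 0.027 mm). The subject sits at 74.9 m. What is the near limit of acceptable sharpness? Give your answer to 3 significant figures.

64.1 m

Hyperfocal distance H = f²/(N·c) + f = 232²/(4.5 × 0.027) + 232 = 53824/0.1215 + 232 ≈ 443227.9 mm ≈ 443.2 m.
Near limit Dn = s·(H − f)/(H + s − 2f) = 74900 × (443227.9 − 232) / (443227.9 + 74900 − 2 × 232) = 74900 × 442995.9 / 517663.9 ≈ 64096 mm ≈ 64.1 m.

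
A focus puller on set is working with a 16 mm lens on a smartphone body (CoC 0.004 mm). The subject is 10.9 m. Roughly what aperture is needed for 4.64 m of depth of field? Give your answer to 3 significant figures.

Write h = H − f = f²/(N·c). The thin-lens limits are Dn = s·h/(h + (s−f)) and Df = s·h/(h − (s−f)), so DoF = Df − Dn = 2·s·(s−f)·h / (h² − (s−f)²).
That is a quadratic in h: DoF·h² − 2·s·(s−f)·h − DoF·(s−f)² = 0 ⇒ h = (s−f)·(s + √(s² + DoF²)) / DoF = 10884 × (10900 + √(10900² + 4640²)) / 4640 = 10884 × (10900 + 11846.5) / 4640 ≈ 53356 mm.
Then N = f²/(c·h) = 16² / (0.004 × 53356) = 256 / 213.42 ≈ 1.20.

f/1.20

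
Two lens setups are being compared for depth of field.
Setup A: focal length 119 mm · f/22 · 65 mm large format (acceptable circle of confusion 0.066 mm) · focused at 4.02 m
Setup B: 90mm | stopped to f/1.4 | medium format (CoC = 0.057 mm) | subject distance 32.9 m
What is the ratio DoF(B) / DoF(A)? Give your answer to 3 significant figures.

6.20

Setup A: H = 119²/(22×0.066) + 119 ≈ 9871.8 mm; DoF = Df − Dn = 6699.9 − 2871.5 ≈ 3828.4 mm.
Setup B: H = 90²/(1.4×0.057) + 90 ≈ 101593.8 mm; DoF = Df − Dn = 48614 − 24863 ≈ 23751 mm.
Ratio = 23751 / 3828.4 ≈ 6.20.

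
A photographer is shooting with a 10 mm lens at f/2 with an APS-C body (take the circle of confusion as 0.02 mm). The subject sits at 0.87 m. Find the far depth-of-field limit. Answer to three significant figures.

1.33 m

Hyperfocal distance H = f²/(N·c) + f = 10²/(2 × 0.02) + 10 = 100/0.04 + 10 ≈ 2510.0 mm ≈ 2.510 m.
Far limit Df = s·(H − f)/(H − s) = 870 × (2510.0 − 10) / (2510.0 − 870) = 870 × 2500.0 / 1640.0 ≈ 1326.2 mm ≈ 1.33 m.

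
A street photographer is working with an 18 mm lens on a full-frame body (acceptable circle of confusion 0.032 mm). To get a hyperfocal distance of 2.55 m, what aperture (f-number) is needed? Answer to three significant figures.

Rearrange H = f²/(N·c) + f for N: N = f² / ((H − f)·c).
N = 18² / ((2550 − 18) × 0.032) = 324 / 81.02 ≈ 4.

f/4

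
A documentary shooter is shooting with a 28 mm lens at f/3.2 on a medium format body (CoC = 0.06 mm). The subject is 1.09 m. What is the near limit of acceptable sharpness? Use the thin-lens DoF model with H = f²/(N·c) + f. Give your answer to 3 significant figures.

0.865 m

Hyperfocal distance H = f²/(N·c) + f = 28²/(3.2 × 0.06) + 28 = 784/0.192 + 28 ≈ 4111.3 mm ≈ 4.111 m.
Near limit Dn = s·(H − f)/(H + s − 2f) = 1090 × (4111.3 − 28) / (4111.3 + 1090 − 2 × 28) = 1090 × 4083.3 / 5145.3 ≈ 865.02 mm ≈ 0.865 m.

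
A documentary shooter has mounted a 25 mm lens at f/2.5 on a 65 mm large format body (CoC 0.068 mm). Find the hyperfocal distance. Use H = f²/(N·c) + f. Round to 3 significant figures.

3.70 m

Hyperfocal distance H = f²/(N·c) + f = 25²/(2.5 × 0.068) + 25 = 625/0.17 + 25 ≈ 3701.5 mm ≈ 3.70 m.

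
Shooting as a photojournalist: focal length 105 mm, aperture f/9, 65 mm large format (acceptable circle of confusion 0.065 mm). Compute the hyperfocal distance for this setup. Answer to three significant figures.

19.0 m

Hyperfocal distance H = f²/(N·c) + f = 105²/(9 × 0.065) + 105 = 11025/0.585 + 105 ≈ 18951.2 mm ≈ 19.0 m.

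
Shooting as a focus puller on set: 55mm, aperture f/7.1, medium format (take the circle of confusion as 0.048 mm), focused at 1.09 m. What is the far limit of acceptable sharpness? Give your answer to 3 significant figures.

1.23 m

Hyperfocal distance H = f²/(N·c) + f = 55²/(7.1 × 0.048) + 55 = 3025/0.3408 + 55 ≈ 8931.2 mm ≈ 8.931 m.
Far limit Df = s·(H − f)/(H − s) = 1090 × (8931.2 − 55) / (8931.2 − 1090) = 1090 × 8876.2 / 7841.2 ≈ 1233.9 mm ≈ 1.23 m.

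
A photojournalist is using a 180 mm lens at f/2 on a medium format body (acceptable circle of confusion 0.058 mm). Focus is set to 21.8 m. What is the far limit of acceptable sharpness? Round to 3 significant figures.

Hyperfocal distance H = f²/(N·c) + f = 180²/(2 × 0.058) + 180 = 32400/0.116 + 180 ≈ 279490.3 mm ≈ 279.5 m.
Far limit Df = s·(H − f)/(H − s) = 21800 × (279490.3 − 180) / (279490.3 − 21800) = 21800 × 279310.3 / 257690.3 ≈ 23629 mm ≈ 23.6 m.

23.6 m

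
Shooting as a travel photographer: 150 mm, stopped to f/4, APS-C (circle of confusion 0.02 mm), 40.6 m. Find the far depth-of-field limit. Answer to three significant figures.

47.4 m

Hyperfocal distance H = f²/(N·c) + f = 150²/(4 × 0.02) + 150 = 22500/0.08 + 150 ≈ 281400.0 mm ≈ 281.4 m.
Far limit Df = s·(H − f)/(H − s) = 40600 × (281400.0 − 150) / (281400.0 − 40600) = 40600 × 281250.0 / 240800.0 ≈ 47420 mm ≈ 47.4 m.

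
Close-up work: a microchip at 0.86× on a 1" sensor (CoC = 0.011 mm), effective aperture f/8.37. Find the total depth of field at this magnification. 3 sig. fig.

0.249 mm

At magnification m, DoF ≈ 2·N_eff·c/m² = 2 × 8.37 × 0.011 / 0.86² = 0.1841 / 0.7396 ≈ 0.249 mm.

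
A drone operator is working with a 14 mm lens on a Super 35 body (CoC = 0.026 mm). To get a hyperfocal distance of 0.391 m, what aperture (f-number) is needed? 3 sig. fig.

f/20

Rearrange H = f²/(N·c) + f for N: N = f² / ((H − f)·c).
N = 14² / ((391 − 14) × 0.026) = 196 / 9.802 ≈ 20.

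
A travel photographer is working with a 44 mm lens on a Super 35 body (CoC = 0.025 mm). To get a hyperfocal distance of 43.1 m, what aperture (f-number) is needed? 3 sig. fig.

Rearrange H = f²/(N·c) + f for N: N = f² / ((H − f)·c).
N = 44² / ((43100 − 44) × 0.025) = 1936 / 1076 ≈ 1.80.

f/1.80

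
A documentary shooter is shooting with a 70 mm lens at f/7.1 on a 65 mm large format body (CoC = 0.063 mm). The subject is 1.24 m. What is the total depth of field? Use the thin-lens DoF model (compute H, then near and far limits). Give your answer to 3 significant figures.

Hyperfocal distance H = f²/(N·c) + f = 70²/(7.1 × 0.063) + 70 = 4900/0.4473 + 70 ≈ 11024.6 mm ≈ 11.02 m.
Near limit Dn = s·(H − f)/(H + s − 2f) = 1240 × (11024.6 − 70) / (11024.6 + 1240 − 2 × 70) = 1240 × 10954.6 / 12124.6 ≈ 1120.34 mm.
Far limit Df = s·(H − f)/(H − s) = 1240 × (11024.6 − 70) / (11024.6 − 1240) = 1240 × 10954.6 / 9784.6 ≈ 1388.27 mm.
Depth of field = Df − Dn = 1388.27 − 1120.34 ≈ 267.93 mm.

268 mm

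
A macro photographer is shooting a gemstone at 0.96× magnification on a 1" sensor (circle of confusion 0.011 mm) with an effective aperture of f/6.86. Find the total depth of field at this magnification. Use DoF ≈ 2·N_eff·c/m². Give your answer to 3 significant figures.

0.164 mm

At magnification m, DoF ≈ 2·N_eff·c/m² = 2 × 6.86 × 0.011 / 0.96² = 0.1509 / 0.9216 ≈ 0.164 mm.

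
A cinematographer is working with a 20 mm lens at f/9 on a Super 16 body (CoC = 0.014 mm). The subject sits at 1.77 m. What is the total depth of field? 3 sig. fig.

Hyperfocal distance H = f²/(N·c) + f = 20²/(9 × 0.014) + 20 = 400/0.126 + 20 ≈ 3194.6 mm ≈ 3.195 m.
Near limit Dn = s·(H − f)/(H + s − 2f) = 1770 × (3194.6 − 20) / (3194.6 + 1770 − 2 × 20) = 1770 × 3174.6 / 4924.6 ≈ 1141.0 mm.
Far limit Df = s·(H − f)/(H − s) = 1770 × (3194.6 − 20) / (3194.6 − 1770) = 1770 × 3174.6 / 1424.6 ≈ 3944.3 mm.
Depth of field = Df − Dn = 3944.3 − 1141.0 ≈ 2803.3 mm ≈ 2.80 m.

2.80 m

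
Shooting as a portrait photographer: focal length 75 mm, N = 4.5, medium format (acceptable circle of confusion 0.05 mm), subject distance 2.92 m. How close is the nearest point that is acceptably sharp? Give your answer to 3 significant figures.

2.62 m

Hyperfocal distance H = f²/(N·c) + f = 75²/(4.5 × 0.05) + 75 = 5625/0.225 + 75 ≈ 25075.0 mm ≈ 25.07 m.
Near limit Dn = s·(H − f)/(H + s − 2f) = 2920 × (25075.0 − 75) / (25075.0 + 2920 − 2 × 75) = 2920 × 25000.0 / 27845.0 ≈ 2621.7 mm ≈ 2.62 m.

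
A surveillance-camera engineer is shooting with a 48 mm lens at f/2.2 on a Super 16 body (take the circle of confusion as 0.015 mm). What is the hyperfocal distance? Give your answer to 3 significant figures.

Hyperfocal distance H = f²/(N·c) + f = 48²/(2.2 × 0.015) + 48 = 2304/0.033 + 48 ≈ 69866.2 mm ≈ 69.9 m.

69.9 m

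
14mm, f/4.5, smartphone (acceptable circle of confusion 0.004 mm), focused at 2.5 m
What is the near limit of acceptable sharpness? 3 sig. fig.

2.04 m

Hyperfocal distance H = f²/(N·c) + f = 14²/(4.5 × 0.004) + 14 = 196/0.018 + 14 ≈ 10902.9 mm ≈ 10.90 m.
Near limit Dn = s·(H − f)/(H + s − 2f) = 2500 × (10902.9 − 14) / (10902.9 + 2500 − 2 × 14) = 2500 × 10888.9 / 13374.9 ≈ 2035.3 mm ≈ 2.04 m.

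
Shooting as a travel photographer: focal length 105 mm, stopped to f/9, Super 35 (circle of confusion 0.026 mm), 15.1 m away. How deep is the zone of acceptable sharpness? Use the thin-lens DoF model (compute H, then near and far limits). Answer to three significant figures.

Hyperfocal distance H = f²/(N·c) + f = 105²/(9 × 0.026) + 105 = 11025/0.234 + 105 ≈ 47220.4 mm ≈ 47.22 m.
Near limit Dn = s·(H − f)/(H + s − 2f) = 15100 × (47220.4 − 105) / (47220.4 + 15100 − 2 × 105) = 15100 × 47115.4 / 62110.4 ≈ 11454 mm.
Far limit Df = s·(H − f)/(H − s) = 15100 × (47220.4 − 105) / (47220.4 − 15100) = 15100 × 47115.4 / 32120.4 ≈ 22149 mm.
Depth of field = Df − Dn = 22149 − 11454 ≈ 10695 mm ≈ 10.7 m.

10.7 m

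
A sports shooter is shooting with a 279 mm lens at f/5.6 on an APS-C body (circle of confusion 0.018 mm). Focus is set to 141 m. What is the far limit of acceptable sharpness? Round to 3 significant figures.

172 m

Hyperfocal distance H = f²/(N·c) + f = 279²/(5.6 × 0.018) + 279 = 77841/0.1008 + 279 ≈ 772511.1 mm ≈ 772.5 m.
Far limit Df = s·(H − f)/(H − s) = 141000 × (772511.1 − 279) / (772511.1 − 141000) = 141000 × 772232.1 / 631511.1 ≈ 172419 mm ≈ 172 m.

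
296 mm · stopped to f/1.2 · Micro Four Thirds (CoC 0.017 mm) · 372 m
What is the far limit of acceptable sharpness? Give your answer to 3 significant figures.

Hyperfocal distance H = f²/(N·c) + f = 296²/(1.2 × 0.017) + 296 = 87616/0.0204 + 296 ≈ 4295198.0 mm ≈ 4295 m.
Far limit Df = s·(H − f)/(H − s) = 372000 × (4295198.0 − 296) / (4295198.0 − 372000) = 372000 × 4294902.0 / 3923198.0 ≈ 407245 mm ≈ 407 m.

407 m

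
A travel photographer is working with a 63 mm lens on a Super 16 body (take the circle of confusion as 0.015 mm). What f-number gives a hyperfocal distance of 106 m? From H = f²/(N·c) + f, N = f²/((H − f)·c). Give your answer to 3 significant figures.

f/2.50

Rearrange H = f²/(N·c) + f for N: N = f² / ((H − f)·c).
N = 63² / ((106000 − 63) × 0.015) = 3969 / 1589 ≈ 2.50.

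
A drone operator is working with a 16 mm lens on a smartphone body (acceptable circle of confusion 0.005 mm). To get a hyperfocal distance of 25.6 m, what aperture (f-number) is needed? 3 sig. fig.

Rearrange H = f²/(N·c) + f for N: N = f² / ((H − f)·c).
N = 16² / ((25600 − 16) × 0.005) = 256 / 127.9 ≈ 2.00.

f/2.00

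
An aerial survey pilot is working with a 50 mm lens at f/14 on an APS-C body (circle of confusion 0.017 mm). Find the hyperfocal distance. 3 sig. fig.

10.6 m

Hyperfocal distance H = f²/(N·c) + f = 50²/(14 × 0.017) + 50 = 2500/0.238 + 50 ≈ 10554.2 mm ≈ 10.6 m.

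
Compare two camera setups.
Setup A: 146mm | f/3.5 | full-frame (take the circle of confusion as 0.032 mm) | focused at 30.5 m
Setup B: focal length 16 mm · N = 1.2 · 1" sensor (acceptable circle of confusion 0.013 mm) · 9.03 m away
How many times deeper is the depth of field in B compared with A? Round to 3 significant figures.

1.42

Setup A: H = 146²/(3.5×0.032) + 146 ≈ 190467.4 mm; DoF = Df − Dn = 36287.4 − 26304.7 ≈ 9982.7 mm.
Setup B: H = 16²/(1.2×0.013) + 16 ≈ 16426.3 mm; DoF = Df − Dn = 20035 − 5828 ≈ 14207 mm.
Ratio = 14207 / 9982.7 ≈ 1.42.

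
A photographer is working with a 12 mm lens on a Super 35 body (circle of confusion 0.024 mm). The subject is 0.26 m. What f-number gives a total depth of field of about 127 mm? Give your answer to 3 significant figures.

f/5.59

Write h = H − f = f²/(N·c). The thin-lens limits are Dn = s·h/(h + (s−f)) and Df = s·h/(h − (s−f)), so DoF = Df − Dn = 2·s·(s−f)·h / (h² − (s−f)²).
That is a quadratic in h: DoF·h² − 2·s·(s−f)·h − DoF·(s−f)² = 0 ⇒ h = (s−f)·(s + √(s² + DoF²)) / DoF = 248 × (260 + √(260² + 127²)) / 127 = 248 × (260 + 289.360) / 127 ≈ 1072.8 mm.
Then N = f²/(c·h) = 12² / (0.024 × 1072.8) = 144 / 25.746 ≈ 5.59.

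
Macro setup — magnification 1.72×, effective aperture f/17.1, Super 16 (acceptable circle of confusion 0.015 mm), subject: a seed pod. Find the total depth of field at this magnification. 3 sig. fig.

0.173 mm

At magnification m, DoF ≈ 2·N_eff·c/m² = 2 × 17.1 × 0.015 / 1.72² = 0.513 / 2.958 ≈ 0.173 mm.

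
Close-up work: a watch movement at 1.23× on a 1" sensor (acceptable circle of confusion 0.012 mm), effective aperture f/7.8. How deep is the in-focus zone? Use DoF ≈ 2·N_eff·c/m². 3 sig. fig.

0.124 mm

At magnification m, DoF ≈ 2·N_eff·c/m² = 2 × 7.8 × 0.012 / 1.23² = 0.1872 / 1.513 ≈ 0.124 mm.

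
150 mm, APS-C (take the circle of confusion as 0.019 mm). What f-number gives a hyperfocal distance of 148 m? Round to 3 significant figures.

f/8.01

Rearrange H = f²/(N·c) + f for N: N = f² / ((H − f)·c).
N = 150² / ((148000 − 150) × 0.019) = 22500 / 2809 ≈ 8.01.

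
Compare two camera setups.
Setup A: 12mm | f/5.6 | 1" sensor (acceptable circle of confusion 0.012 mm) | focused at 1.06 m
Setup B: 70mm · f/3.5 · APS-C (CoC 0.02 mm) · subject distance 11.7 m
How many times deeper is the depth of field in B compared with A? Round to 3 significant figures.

Setup A: H = 12²/(5.6×0.012) + 12 ≈ 2154.9 mm; DoF = Df − Dn = 2074.6 − 711.9 ≈ 1362.7 mm.
Setup B: H = 70²/(3.5×0.02) + 70 ≈ 70070.0 mm; DoF = Df − Dn = 14031.2 − 10033.1 ≈ 3998.1 mm.
Ratio = 3998.1 / 1362.7 ≈ 2.93.

2.93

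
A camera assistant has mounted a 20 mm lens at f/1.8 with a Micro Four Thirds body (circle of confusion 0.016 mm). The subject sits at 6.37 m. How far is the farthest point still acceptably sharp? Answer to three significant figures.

Hyperfocal distance H = f²/(N·c) + f = 20²/(1.8 × 0.016) + 20 = 400/0.0288 + 20 ≈ 13908.9 mm ≈ 13.91 m.
Far limit Df = s·(H − f)/(H − s) = 6370 × (13908.9 − 20) / (13908.9 − 6370) = 6370 × 13888.9 / 7538.9 ≈ 11735 mm ≈ 11.7 m.

11.7 m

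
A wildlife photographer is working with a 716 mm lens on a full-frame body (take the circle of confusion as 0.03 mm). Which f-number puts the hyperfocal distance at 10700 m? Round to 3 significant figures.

Rearrange H = f²/(N·c) + f for N: N = f² / ((H − f)·c).
N = 716² / ((10700000 − 716) × 0.03) = 512656 / 320979 ≈ 1.60.

f/1.60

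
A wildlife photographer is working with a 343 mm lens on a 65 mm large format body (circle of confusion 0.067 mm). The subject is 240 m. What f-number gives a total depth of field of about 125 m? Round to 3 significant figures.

Write h = H − f = f²/(N·c). The thin-lens limits are Dn = s·h/(h + (s−f)) and Df = s·h/(h − (s−f)), so DoF = Df − Dn = 2·s·(s−f)·h / (h² − (s−f)²).
That is a quadratic in h: DoF·h² − 2·s·(s−f)·h − DoF·(s−f)² = 0 ⇒ h = (s−f)·(s + √(s² + DoF²)) / DoF = 239657 × (240000 + √(240000² + 125000²)) / 125000 = 239657 × (240000 + 270601) / 125000 ≈ 978953 mm.
Then N = f²/(c·h) = 343² / (0.067 × 978953) = 117649 / 65590 ≈ 1.79.

f/1.79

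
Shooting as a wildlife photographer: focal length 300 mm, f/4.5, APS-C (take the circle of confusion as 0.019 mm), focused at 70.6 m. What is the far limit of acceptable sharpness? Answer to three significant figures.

75.7 m

Hyperfocal distance H = f²/(N·c) + f = 300²/(4.5 × 0.019) + 300 = 90000/0.0855 + 300 ≈ 1052931.6 mm ≈ 1053 m.
Far limit Df = s·(H − f)/(H − s) = 70600 × (1052931.6 − 300) / (1052931.6 − 70600) = 70600 × 1052631.6 / 982331.6 ≈ 75652 mm ≈ 75.7 m.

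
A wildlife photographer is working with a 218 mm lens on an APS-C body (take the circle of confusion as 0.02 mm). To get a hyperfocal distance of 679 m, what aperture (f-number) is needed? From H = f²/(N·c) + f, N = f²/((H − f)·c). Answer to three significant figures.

f/3.50

Rearrange H = f²/(N·c) + f for N: N = f² / ((H − f)·c).
N = 218² / ((679000 − 218) × 0.02) = 47524 / 13576 ≈ 3.50.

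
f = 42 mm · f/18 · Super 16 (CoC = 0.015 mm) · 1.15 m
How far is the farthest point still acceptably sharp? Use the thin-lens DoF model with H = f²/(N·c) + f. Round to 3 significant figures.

1.38 m

Hyperfocal distance H = f²/(N·c) + f = 42²/(18 × 0.015) + 42 = 1764/0.27 + 42 ≈ 6575.3 mm ≈ 6.575 m.
Far limit Df = s·(H − f)/(H − s) = 1150 × (6575.3 − 42) / (6575.3 − 1150) = 1150 × 6533.3 / 5425.3 ≈ 1384.9 mm ≈ 1.38 m.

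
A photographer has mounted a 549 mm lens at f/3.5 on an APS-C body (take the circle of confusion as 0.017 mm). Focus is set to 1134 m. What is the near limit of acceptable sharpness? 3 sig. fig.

927 m

Hyperfocal distance H = f²/(N·c) + f = 549²/(3.5 × 0.017) + 549 = 301401/0.0595 + 549 ≈ 5066112.0 mm ≈ 5066 m.
Near limit Dn = s·(H − f)/(H + s − 2f) = 1134000 × (5066112.0 − 549) / (5066112.0 + 1134000 − 2 × 549) = 1134000 × 5065563.0 / 6199014.0 ≈ 926655 mm ≈ 927 m.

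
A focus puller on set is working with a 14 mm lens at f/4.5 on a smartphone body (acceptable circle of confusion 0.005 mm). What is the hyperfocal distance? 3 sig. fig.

Hyperfocal distance H = f²/(N·c) + f = 14²/(4.5 × 0.005) + 14 = 196/0.0225 + 14 ≈ 8725.1 mm ≈ 8.73 m.

8.73 m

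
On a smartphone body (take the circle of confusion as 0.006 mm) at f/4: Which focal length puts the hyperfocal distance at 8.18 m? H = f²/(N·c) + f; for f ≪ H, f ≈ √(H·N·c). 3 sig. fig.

14.0 mm

From H = f²/(N·c) + f, with f ≪ H: f ≈ √(H·N·c) = √(8180 × 4 × 0.006) = √196.32 ≈ 14.01 mm.
The +f correction barely moves this — solving exactly, f² + N·c·f − N·c·H = 0 ⇒ f = (−N·c + √((N·c)² + 4·N·c·H))/2 = (−0.024 + √785.28)/2 ≈ 13.999 mm, so f ≈ 14.0 mm.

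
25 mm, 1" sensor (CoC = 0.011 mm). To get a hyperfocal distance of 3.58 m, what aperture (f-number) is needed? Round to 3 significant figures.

Rearrange H = f²/(N·c) + f for N: N = f² / ((H − f)·c).
N = 25² / ((3580 − 25) × 0.011) = 625 / 39.10 ≈ 16.

f/16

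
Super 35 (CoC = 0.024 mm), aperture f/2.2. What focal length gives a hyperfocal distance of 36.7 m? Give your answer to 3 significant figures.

44.0 mm

From H = f²/(N·c) + f, with f ≪ H: f ≈ √(H·N·c) = √(36700 × 2.2 × 0.024) = √1937.8 ≈ 44.02 mm.
The +f correction barely moves this — solving exactly, f² + N·c·f − N·c·H = 0 ⇒ f = (−N·c + √((N·c)² + 4·N·c·H))/2 = (−0.0528 + √7751.0)/2 ≈ 43.994 mm, so f ≈ 44.0 mm.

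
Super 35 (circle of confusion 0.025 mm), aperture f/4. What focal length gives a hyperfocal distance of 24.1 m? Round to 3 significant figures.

49.0 mm

From H = f²/(N·c) + f, with f ≪ H: f ≈ √(H·N·c) = √(24100 × 4 × 0.025) = √2410.0 ≈ 49.09 mm.
Exact: f² + N·c·f − N·c·H = 0 ⇒ f = (−N·c + √((N·c)² + 4·N·c·H))/2 = (−0.1 + √9640.0)/2 ≈ 49.042 mm ≈ 49.0 mm.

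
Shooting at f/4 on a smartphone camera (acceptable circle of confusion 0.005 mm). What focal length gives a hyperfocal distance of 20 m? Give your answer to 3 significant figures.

20.0 mm

From H = f²/(N·c) + f, with f ≪ H: f ≈ √(H·N·c) = √(20000 × 4 × 0.005) = √400.00 ≈ 20.00 mm.
The +f correction barely moves this — solving exactly, f² + N·c·f − N·c·H = 0 ⇒ f = (−N·c + √((N·c)² + 4·N·c·H))/2 = (−0.02 + √1600.0)/2 ≈ 19.990 mm, so f ≈ 20.0 mm.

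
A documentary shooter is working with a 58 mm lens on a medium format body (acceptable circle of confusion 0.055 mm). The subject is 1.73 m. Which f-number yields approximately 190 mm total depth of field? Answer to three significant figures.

f/2.00

Write h = H − f = f²/(N·c). The thin-lens limits are Dn = s·h/(h + (s−f)) and Df = s·h/(h − (s−f)), so DoF = Df − Dn = 2·s·(s−f)·h / (h² − (s−f)²).
That is a quadratic in h: DoF·h² − 2·s·(s−f)·h − DoF·(s−f)² = 0 ⇒ h = (s−f)·(s + √(s² + DoF²)) / DoF = 1672 × (1730 + √(1730² + 190²)) / 190 = 1672 × (1730 + 1740.40) / 190 ≈ 30540 mm.
Then N = f²/(c·h) = 58² / (0.055 × 30540) = 3364 / 1679.7 ≈ 2.00.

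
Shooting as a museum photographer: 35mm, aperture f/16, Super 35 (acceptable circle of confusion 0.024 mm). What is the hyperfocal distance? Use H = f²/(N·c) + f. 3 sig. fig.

3.23 m

Hyperfocal distance H = f²/(N·c) + f = 35²/(16 × 0.024) + 35 = 1225/0.384 + 35 ≈ 3225.1 mm ≈ 3.23 m.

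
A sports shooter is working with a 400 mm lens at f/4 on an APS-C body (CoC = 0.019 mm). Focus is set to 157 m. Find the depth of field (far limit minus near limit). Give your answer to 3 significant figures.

Hyperfocal distance H = f²/(N·c) + f = 400²/(4 × 0.019) + 400 = 160000/0.076 + 400 ≈ 2105663.2 mm ≈ 2106 m.
Near limit Dn = s·(H − f)/(H + s − 2f) = 157000 × (2105663.2 − 400) / (2105663.2 + 157000 − 2 × 400) = 157000 × 2105263.2 / 2261863.2 ≈ 146130 mm.
Far limit Df = s·(H − f)/(H − s) = 157000 × (2105663.2 − 400) / (2105663.2 − 157000) = 157000 × 2105263.2 / 1948663.2 ≈ 169617 mm.
Depth of field = Df − Dn = 169617 − 146130 ≈ 23487 mm ≈ 23.5 m.

23.5 m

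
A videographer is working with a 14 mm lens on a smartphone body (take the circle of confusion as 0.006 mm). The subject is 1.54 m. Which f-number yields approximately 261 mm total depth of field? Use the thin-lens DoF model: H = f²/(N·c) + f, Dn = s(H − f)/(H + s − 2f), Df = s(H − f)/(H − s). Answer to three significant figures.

f/1.80

Write h = H − f = f²/(N·c). The thin-lens limits are Dn = s·h/(h + (s−f)) and Df = s·h/(h − (s−f)), so DoF = Df − Dn = 2·s·(s−f)·h / (h² − (s−f)²).
That is a quadratic in h: DoF·h² − 2·s·(s−f)·h − DoF·(s−f)² = 0 ⇒ h = (s−f)·(s + √(s² + DoF²)) / DoF = 1526 × (1540 + √(1540² + 261²)) / 261 = 1526 × (1540 + 1561.96) / 261 ≈ 18136 mm.
Then N = f²/(c·h) = 14² / (0.006 × 18136) = 196 / 108.82 ≈ 1.80.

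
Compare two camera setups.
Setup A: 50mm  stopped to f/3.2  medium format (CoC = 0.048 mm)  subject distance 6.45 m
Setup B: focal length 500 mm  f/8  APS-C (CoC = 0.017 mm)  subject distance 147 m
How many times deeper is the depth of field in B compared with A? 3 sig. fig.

Setup A: H = 50²/(3.2×0.048) + 50 ≈ 16326.0 mm; DoF = Df − Dn = 10629.8 − 4629.6 ≈ 6000.2 mm.
Setup B: H = 500²/(8×0.017) + 500 ≈ 1838735.3 mm; DoF = Df − Dn = 159730 − 136149 ≈ 23581 mm.
Ratio = 23581 / 6000.2 ≈ 3.93.

3.93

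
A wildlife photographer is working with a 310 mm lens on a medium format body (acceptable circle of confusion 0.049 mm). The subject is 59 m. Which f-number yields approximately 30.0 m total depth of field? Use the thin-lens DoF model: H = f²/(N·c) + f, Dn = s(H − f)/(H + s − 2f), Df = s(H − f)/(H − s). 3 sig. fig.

f/8.01

Write h = H − f = f²/(N·c). The thin-lens limits are Dn = s·h/(h + (s−f)) and Df = s·h/(h − (s−f)), so DoF = Df − Dn = 2·s·(s−f)·h / (h² − (s−f)²).
That is a quadratic in h: DoF·h² − 2·s·(s−f)·h − DoF·(s−f)² = 0 ⇒ h = (s−f)·(s + √(s² + DoF²)) / DoF = 58690 × (59000 + √(59000² + 30000²)) / 30000 = 58690 × (59000 + 66189.1) / 30000 ≈ 244912 mm.
Then N = f²/(c·h) = 310² / (0.049 × 244912) = 96100 / 12001 ≈ 8.01.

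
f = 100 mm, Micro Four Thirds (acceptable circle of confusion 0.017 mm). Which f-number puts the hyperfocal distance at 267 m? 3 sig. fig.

Rearrange H = f²/(N·c) + f for N: N = f² / ((H − f)·c).
N = 100² / ((267000 − 100) × 0.017) = 10000 / 4537 ≈ 2.20.

f/2.20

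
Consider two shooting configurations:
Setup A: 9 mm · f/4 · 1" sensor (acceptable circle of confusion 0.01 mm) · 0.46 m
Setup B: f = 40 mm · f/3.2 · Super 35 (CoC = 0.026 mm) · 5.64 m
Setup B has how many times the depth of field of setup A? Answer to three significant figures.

16.6

Setup A: H = 9²/(4×0.01) + 9 ≈ 2034.0 mm; DoF = Df − Dn = 591.80 − 376.21 ≈ 215.59 mm.
Setup B: H = 40²/(3.2×0.026) + 40 ≈ 19270.8 mm; DoF = Df − Dn = 7957.1 − 4368.0 ≈ 3589.1 mm.
Ratio = 3589.1 / 215.59 ≈ 16.6.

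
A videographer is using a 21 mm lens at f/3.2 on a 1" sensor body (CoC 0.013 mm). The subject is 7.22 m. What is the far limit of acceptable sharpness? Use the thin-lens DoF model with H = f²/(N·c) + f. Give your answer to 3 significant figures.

22.5 m

Hyperfocal distance H = f²/(N·c) + f = 21²/(3.2 × 0.013) + 21 = 441/0.0416 + 21 ≈ 10622.0 mm ≈ 10.62 m.
Far limit Df = s·(H − f)/(H − s) = 7220 × (10622.0 − 21) / (10622.0 − 7220) = 7220 × 10601.0 / 3402.0 ≈ 22498 mm ≈ 22.5 m.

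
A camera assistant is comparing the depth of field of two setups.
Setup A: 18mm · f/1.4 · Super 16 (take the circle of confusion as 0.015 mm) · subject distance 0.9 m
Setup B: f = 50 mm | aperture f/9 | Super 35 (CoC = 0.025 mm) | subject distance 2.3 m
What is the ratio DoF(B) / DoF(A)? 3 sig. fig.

9.41

Setup A: H = 18²/(1.4×0.015) + 18 ≈ 15446.6 mm; DoF = Df − Dn = 954.57 − 851.33 ≈ 103.24 mm.
Setup B: H = 50²/(9×0.025) + 50 ≈ 11161.1 mm; DoF = Df − Dn = 2884.01 − 1912.68 ≈ 971.33 mm.
Ratio = 971.33 / 103.24 ≈ 9.41.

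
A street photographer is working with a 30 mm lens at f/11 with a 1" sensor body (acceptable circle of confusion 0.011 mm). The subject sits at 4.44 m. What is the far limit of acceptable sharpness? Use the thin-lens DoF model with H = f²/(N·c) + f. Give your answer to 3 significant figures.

10.9 m

Hyperfocal distance H = f²/(N·c) + f = 30²/(11 × 0.011) + 30 = 900/0.121 + 30 ≈ 7468.0 mm ≈ 7.468 m.
Far limit Df = s·(H − f)/(H − s) = 4440 × (7468.0 − 30) / (7468.0 − 4440) = 4440 × 7438.0 / 3028.0 ≈ 10906 mm ≈ 10.9 m.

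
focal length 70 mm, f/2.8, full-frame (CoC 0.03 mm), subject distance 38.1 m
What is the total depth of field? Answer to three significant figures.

Hyperfocal distance H = f²/(N·c) + f = 70²/(2.8 × 0.03) + 70 = 4900/0.084 + 70 ≈ 58403.3 mm ≈ 58.40 m.
Near limit Dn = s·(H − f)/(H + s − 2f) = 38100 × (58403.3 − 70) / (58403.3 + 38100 − 2 × 70) = 38100 × 58333.3 / 96363.3 ≈ 23064 mm.
Far limit Df = s·(H − f)/(H − s) = 38100 × (58403.3 − 70) / (58403.3 − 38100) = 38100 × 58333.3 / 20303.3 ≈ 109465 mm.
Depth of field = Df − Dn = 109465 − 23064 ≈ 86401 mm ≈ 86.4 m.

86.4 m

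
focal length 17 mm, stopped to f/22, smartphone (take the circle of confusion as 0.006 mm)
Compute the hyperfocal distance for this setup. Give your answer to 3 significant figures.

Hyperfocal distance H = f²/(N·c) + f = 17²/(22 × 0.006) + 17 = 289/0.132 + 17 ≈ 2206.4 mm ≈ 2.21 m.

2.21 m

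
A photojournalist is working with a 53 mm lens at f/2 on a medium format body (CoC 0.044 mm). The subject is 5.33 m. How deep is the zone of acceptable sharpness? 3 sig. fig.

Hyperfocal distance H = f²/(N·c) + f = 53²/(2 × 0.044) + 53 = 2809/0.088 + 53 ≈ 31973.5 mm ≈ 31.97 m.
Near limit Dn = s·(H − f)/(H + s − 2f) = 5330 × (31973.5 − 53) / (31973.5 + 5330 − 2 × 53) = 5330 × 31920.5 / 37197.5 ≈ 4573.9 mm.
Far limit Df = s·(H − f)/(H − s) = 5330 × (31973.5 − 53) / (31973.5 − 5330) = 5330 × 31920.5 / 26643.5 ≈ 6385.7 mm.
Depth of field = Df − Dn = 6385.7 − 4573.9 ≈ 1811.8 mm ≈ 1.81 m.

1.81 m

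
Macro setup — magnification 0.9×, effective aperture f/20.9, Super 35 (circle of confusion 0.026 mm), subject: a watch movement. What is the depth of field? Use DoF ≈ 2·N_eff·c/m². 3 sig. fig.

At magnification m, DoF ≈ 2·N_eff·c/m² = 2 × 20.9 × 0.026 / 0.9² = 1.087 / 0.81 ≈ 1.34 mm.

1.34 mm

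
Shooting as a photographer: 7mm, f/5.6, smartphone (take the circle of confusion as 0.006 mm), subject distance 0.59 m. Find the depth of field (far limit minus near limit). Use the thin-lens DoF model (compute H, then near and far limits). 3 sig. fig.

Hyperfocal distance H = f²/(N·c) + f = 7²/(5.6 × 0.006) + 7 = 49/0.0336 + 7 ≈ 1465.3 mm ≈ 1.465 m.
Near limit Dn = s·(H − f)/(H + s − 2f) = 590 × (1465.3 − 7) / (1465.3 + 590 − 2 × 7) = 590 × 1458.3 / 2041.3 ≈ 421.50 mm.
Far limit Df = s·(H − f)/(H − s) = 590 × (1465.3 − 7) / (1465.3 − 590) = 590 × 1458.3 / 875.3 ≈ 982.96 mm.
Depth of field = Df − Dn = 982.96 − 421.50 ≈ 561.46 mm ≈ 0.561 m.

0.561 m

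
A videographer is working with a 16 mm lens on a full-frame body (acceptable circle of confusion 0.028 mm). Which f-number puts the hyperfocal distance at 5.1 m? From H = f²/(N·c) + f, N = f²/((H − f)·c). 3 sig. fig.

Rearrange H = f²/(N·c) + f for N: N = f² / ((H − f)·c).
N = 16² / ((5100 − 16) × 0.028) = 256 / 142.4 ≈ 1.80.

f/1.80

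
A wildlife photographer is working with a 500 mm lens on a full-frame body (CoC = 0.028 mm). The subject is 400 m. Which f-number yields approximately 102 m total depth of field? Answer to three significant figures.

Write h = H − f = f²/(N·c). The thin-lens limits are Dn = s·h/(h + (s−f)) and Df = s·h/(h − (s−f)), so DoF = Df − Dn = 2·s·(s−f)·h / (h² − (s−f)²).
That is a quadratic in h: DoF·h² − 2·s·(s−f)·h − DoF·(s−f)² = 0 ⇒ h = (s−f)·(s + √(s² + DoF²)) / DoF = 399500 × (400000 + √(400000² + 102000²)) / 102000 = 399500 × (400000 + 412800) / 102000 ≈ 3183467 mm.
Then N = f²/(c·h) = 500² / (0.028 × 3183467) = 250000 / 89137 ≈ 2.80.

f/2.80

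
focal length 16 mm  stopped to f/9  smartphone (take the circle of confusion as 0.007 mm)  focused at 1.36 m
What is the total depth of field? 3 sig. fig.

Hyperfocal distance H = f²/(N·c) + f = 16²/(9 × 0.007) + 16 = 256/0.063 + 16 ≈ 4079.5 mm ≈ 4.079 m.
Near limit Dn = s·(H − f)/(H + s − 2f) = 1360 × (4079.5 − 16) / (4079.5 + 1360 − 2 × 16) = 1360 × 4063.5 / 5407.5 ≈ 1022.0 mm.
Far limit Df = s·(H − f)/(H − s) = 1360 × (4079.5 − 16) / (4079.5 − 1360) = 1360 × 4063.5 / 2719.5 ≈ 2032.1 mm.
Depth of field = Df − Dn = 2032.1 − 1022.0 ≈ 1010.1 mm ≈ 1.01 m.

1.01 m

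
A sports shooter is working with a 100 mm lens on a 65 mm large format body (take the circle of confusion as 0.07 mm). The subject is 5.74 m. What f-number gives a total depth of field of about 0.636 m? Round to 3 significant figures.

Write h = H − f = f²/(N·c). The thin-lens limits are Dn = s·h/(h + (s−f)) and Df = s·h/(h − (s−f)), so DoF = Df − Dn = 2·s·(s−f)·h / (h² − (s−f)²).
That is a quadratic in h: DoF·h² − 2·s·(s−f)·h − DoF·(s−f)² = 0 ⇒ h = (s−f)·(s + √(s² + DoF²)) / DoF = 5640 × (5740 + √(5740² + 636²)) / 636 = 5640 × (5740 + 5775.13) / 636 ≈ 102115 mm.
Then N = f²/(c·h) = 100² / (0.07 × 102115) = 10000 / 7148.1 ≈ 1.40.

f/1.40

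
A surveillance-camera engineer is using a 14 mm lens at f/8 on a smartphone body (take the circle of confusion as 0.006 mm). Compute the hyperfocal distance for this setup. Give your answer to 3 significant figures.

Hyperfocal distance H = f²/(N·c) + f = 14²/(8 × 0.006) + 14 = 196/0.048 + 14 ≈ 4097.3 mm ≈ 4.10 m.

4.10 m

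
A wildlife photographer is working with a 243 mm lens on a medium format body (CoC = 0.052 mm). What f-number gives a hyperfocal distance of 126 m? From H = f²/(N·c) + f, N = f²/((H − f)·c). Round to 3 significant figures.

f/9.03

Rearrange H = f²/(N·c) + f for N: N = f² / ((H − f)·c).
N = 243² / ((126000 − 243) × 0.052) = 59049 / 6539 ≈ 9.03.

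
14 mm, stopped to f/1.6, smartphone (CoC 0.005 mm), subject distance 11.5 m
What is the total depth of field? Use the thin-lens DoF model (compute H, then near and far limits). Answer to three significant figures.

Hyperfocal distance H = f²/(N·c) + f = 14²/(1.6 × 0.005) + 14 = 196/0.008 + 14 ≈ 24514.0 mm ≈ 24.51 m.
Near limit Dn = s·(H − f)/(H + s − 2f) = 11500 × (24514.0 − 14) / (24514.0 + 11500 − 2 × 14) = 11500 × 24500.0 / 35986.0 ≈ 7829 mm.
Far limit Df = s·(H − f)/(H − s) = 11500 × (24514.0 − 14) / (24514.0 − 11500) = 11500 × 24500.0 / 13014.0 ≈ 21650 mm.
Depth of field = Df − Dn = 21650 − 7829 ≈ 13821 mm ≈ 13.8 m.

13.8 m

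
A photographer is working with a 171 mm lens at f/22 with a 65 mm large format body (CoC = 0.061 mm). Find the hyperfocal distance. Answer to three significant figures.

Hyperfocal distance H = f²/(N·c) + f = 171²/(22 × 0.061) + 171 = 29241/1.342 + 171 ≈ 21960.1 mm ≈ 22.0 m.

22.0 m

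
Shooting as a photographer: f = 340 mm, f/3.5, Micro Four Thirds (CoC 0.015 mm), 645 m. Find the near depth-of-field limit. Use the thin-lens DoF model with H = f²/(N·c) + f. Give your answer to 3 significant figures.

499 m

Hyperfocal distance H = f²/(N·c) + f = 340²/(3.5 × 0.015) + 340 = 115600/0.0525 + 340 ≈ 2202244.8 mm ≈ 2202 m.
Near limit Dn = s·(H − f)/(H + s − 2f) = 645000 × (2202244.8 − 340) / (2202244.8 + 645000 − 2 × 340) = 645000 × 2201904.8 / 2846564.8 ≈ 498927 mm ≈ 499 m.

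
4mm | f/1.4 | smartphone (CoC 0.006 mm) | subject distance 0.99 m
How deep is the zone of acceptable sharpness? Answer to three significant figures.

1.40 m

Hyperfocal distance H = f²/(N·c) + f = 4²/(1.4 × 0.006) + 4 = 16/0.0084 + 4 ≈ 1908.8 mm ≈ 1.909 m.
Near limit Dn = s·(H − f)/(H + s − 2f) = 990 × (1908.8 − 4) / (1908.8 + 990 − 2 × 4) = 990 × 1904.8 / 2890.8 ≈ 652.3 mm.
Far limit Df = s·(H − f)/(H − s) = 990 × (1908.8 − 4) / (1908.8 − 990) = 990 × 1904.8 / 918.8 ≈ 2052.5 mm.
Depth of field = Df − Dn = 2052.5 − 652.3 ≈ 1400.2 mm ≈ 1.40 m.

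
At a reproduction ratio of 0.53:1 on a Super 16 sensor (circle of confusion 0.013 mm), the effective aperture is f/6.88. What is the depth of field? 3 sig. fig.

At magnification m, DoF ≈ 2·N_eff·c/m² = 2 × 6.88 × 0.013 / 0.53² = 0.1789 / 0.2809 ≈ 0.637 mm.

0.637 mm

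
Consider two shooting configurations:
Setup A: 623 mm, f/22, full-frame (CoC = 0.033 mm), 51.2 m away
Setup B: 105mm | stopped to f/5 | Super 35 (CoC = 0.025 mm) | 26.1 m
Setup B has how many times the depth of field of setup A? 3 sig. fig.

1.72

Setup A: H = 623²/(22×0.033) + 623 ≈ 535235.9 mm; DoF = Df − Dn = 56549.9 − 46774.9 ≈ 9775.0 mm.
Setup B: H = 105²/(5×0.025) + 105 ≈ 88305.0 mm; DoF = Df − Dn = 37007 − 20159 ≈ 16848 mm.
Ratio = 16848 / 9775.0 ≈ 1.72.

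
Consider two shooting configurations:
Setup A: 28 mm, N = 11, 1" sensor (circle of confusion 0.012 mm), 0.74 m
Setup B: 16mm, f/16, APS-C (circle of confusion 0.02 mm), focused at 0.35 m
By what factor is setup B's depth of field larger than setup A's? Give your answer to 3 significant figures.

1.97

Setup A: H = 28²/(11×0.012) + 28 ≈ 5967.4 mm; DoF = Df − Dn = 840.79 − 660.79 ≈ 180.00 mm.
Setup B: H = 16²/(16×0.02) + 16 ≈ 816.0 mm; DoF = Df − Dn = 600.86 − 246.91 ≈ 353.95 mm.
Ratio = 353.95 / 180.00 ≈ 1.97.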